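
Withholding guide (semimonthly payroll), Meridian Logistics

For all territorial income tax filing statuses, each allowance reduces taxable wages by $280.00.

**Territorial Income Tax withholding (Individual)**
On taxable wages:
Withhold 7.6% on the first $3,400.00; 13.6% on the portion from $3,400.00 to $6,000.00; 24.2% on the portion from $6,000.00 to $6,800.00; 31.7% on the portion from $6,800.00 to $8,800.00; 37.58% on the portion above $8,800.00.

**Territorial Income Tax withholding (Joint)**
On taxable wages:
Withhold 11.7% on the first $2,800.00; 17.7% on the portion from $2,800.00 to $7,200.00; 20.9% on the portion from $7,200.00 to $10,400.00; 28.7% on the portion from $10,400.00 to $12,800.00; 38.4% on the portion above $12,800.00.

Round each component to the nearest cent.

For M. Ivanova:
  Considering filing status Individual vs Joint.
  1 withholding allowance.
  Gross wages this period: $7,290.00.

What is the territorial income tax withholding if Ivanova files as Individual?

Territorial Income Tax (Individual): taxable = $7,290.00 − 1×$280.00 = $7,010.00
  $805.60 + 31.7% × ($7,010.00 − $6,800.00) = $805.60 + 31.7% × $210.00 = $872.17

$872.17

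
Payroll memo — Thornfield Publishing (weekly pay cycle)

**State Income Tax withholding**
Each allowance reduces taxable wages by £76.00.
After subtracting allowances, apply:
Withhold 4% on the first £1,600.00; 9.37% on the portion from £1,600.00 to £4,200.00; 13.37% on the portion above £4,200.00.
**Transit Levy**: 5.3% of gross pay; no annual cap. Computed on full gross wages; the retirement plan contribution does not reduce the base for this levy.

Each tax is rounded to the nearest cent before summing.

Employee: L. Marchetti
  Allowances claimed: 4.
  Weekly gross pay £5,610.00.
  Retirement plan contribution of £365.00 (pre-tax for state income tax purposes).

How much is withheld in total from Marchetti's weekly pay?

State Income Tax: taxable = £5,610.00 − £365.00 − 4×£76.00 = £4,941.00
  £307.62 + 13.37% × (£4,941.00 − £4,200.00) = £307.62 + 13.37% × £741.00 = £406.69
Transit Levy: 5.3% × £5,610.00 = £297.33
Total: £406.69 + £297.33 = £704.02

£704.02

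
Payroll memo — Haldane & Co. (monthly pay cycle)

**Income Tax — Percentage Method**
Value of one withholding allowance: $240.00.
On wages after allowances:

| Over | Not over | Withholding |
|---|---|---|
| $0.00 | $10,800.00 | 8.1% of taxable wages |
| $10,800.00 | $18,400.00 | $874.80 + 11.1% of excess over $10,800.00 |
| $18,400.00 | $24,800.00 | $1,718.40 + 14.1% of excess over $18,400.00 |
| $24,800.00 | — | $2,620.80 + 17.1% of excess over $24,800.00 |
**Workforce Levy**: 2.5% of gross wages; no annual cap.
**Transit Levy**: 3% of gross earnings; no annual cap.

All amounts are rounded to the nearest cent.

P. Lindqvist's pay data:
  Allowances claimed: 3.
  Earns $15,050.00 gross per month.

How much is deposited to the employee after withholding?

Income Tax: taxable = $15,050.00 − 3×$240.00 = $14,330.00
  $874.80 + 11.1% × ($14,330.00 − $10,800.00) = $874.80 + 11.1% × $3,530.00 = $1,266.63
Workforce Levy: 2.5% × $15,050.00 = $376.25
Transit Levy: 3% × $15,050.00 = $451.50
Total withheld: $1,266.63 + $376.25 + $451.50 = $2,094.38
Net pay: $15,050.00 − $2,094.38 = $12,955.62

$12,955.62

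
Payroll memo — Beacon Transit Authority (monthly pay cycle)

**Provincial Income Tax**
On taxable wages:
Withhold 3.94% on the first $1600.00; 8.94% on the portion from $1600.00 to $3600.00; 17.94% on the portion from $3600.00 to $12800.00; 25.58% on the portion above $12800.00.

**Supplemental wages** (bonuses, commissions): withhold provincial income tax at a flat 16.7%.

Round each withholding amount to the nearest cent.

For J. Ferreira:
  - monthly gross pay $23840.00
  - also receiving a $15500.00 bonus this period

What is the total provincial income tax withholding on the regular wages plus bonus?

$7304.85

Provincial Income Tax: taxable = $23840.00
  $1892.32 + 25.58% × ($23840.00 − $12800.00) = $1892.32 + 25.58% × $11040.00 = $4716.35
Supplemental (16.7% flat on bonus): 16.7% × $15500.00 = $2588.50
Total provincial income tax: $4716.35 + $2588.50 = $7304.85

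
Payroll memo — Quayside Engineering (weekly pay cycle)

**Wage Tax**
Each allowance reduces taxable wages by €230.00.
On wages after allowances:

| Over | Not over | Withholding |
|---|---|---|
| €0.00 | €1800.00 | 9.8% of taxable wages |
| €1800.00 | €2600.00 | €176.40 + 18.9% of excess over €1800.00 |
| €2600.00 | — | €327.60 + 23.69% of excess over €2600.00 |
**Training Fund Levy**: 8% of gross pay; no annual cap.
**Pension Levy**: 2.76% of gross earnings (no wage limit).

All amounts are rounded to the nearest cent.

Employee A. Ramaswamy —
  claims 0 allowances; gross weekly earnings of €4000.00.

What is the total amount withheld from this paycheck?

Wage Tax: taxable = €4000.00
  €327.60 + 23.69% × (€4000.00 − €2600.00) = €327.60 + 23.69% × €1400.00 = €659.26
Training Fund Levy: 8% × €4000.00 = €320.00
Pension Levy: 2.76% × €4000.00 = €110.40
Total: €659.26 + €320.00 + €110.40 = €1089.66

€1089.66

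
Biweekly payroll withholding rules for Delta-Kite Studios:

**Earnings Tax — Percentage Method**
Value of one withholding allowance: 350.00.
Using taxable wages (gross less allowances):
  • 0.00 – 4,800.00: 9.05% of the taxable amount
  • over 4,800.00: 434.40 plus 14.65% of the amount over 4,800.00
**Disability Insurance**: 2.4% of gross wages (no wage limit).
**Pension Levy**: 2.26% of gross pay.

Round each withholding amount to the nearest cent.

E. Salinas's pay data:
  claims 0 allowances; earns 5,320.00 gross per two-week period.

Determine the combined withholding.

Earnings Tax: taxable = 5,320.00
  434.40 + 14.65% × (5,320.00 − 4,800.00) = 434.40 + 14.65% × 520.00 = 510.58
Disability Insurance: 2.4% × 5,320.00 = 127.68
Pension Levy: 2.26% × 5,320.00 = 120.23
Total: 510.58 + 127.68 + 120.23 = 758.49

758.49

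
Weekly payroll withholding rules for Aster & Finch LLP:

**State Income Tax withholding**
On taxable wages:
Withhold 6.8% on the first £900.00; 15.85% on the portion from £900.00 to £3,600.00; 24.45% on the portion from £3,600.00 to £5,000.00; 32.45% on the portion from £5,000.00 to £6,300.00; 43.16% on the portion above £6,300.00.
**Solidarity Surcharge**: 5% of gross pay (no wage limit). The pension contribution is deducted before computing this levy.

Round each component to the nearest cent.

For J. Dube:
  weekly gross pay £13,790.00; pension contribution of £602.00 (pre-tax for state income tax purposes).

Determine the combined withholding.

State Income Tax: taxable = £13,790.00 − £602.00 = £13,188.00
  £1,253.30 + 43.16% × (£13,188.00 − £6,300.00) = £1,253.30 + 43.16% × £6,888.00 = £4,226.16
Solidarity Surcharge: 5% × £13,188.00 = £659.40
Total: £4,226.16 + £659.40 = £4,885.56

£4,885.56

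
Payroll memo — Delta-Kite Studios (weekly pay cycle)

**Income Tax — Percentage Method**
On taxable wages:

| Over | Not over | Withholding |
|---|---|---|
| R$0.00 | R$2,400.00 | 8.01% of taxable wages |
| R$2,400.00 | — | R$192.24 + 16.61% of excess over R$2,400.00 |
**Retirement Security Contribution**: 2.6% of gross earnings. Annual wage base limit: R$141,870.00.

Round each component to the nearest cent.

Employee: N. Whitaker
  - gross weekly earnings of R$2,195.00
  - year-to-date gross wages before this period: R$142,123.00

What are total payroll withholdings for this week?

Income Tax: taxable = R$2,195.00
  8.01% × R$2,195.00 = R$175.82
Retirement Security Contribution: YTD R$142,123.00 ≥ cap R$141,870.00 → R$0.00
Total: R$175.82 + R$0.00 = R$175.82

R$175.82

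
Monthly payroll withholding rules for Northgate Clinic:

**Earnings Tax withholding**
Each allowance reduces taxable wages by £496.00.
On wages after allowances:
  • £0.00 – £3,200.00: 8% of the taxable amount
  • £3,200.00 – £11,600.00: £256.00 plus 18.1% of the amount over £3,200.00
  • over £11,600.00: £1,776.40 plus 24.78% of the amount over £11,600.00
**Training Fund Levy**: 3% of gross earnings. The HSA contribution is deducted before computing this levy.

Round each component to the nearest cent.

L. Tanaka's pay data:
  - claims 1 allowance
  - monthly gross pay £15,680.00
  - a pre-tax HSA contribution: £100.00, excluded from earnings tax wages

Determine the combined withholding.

Earnings Tax: taxable = £15,680.00 − £100.00 − 1×£496.00 = £15,084.00
  £1,776.40 + 24.78% × (£15,084.00 − £11,600.00) = £1,776.40 + 24.78% × £3,484.00 = £2,639.74
Training Fund Levy: 3% × £15,580.00 = £467.40
Total: £2,639.74 + £467.40 = £3,107.14

£3,107.14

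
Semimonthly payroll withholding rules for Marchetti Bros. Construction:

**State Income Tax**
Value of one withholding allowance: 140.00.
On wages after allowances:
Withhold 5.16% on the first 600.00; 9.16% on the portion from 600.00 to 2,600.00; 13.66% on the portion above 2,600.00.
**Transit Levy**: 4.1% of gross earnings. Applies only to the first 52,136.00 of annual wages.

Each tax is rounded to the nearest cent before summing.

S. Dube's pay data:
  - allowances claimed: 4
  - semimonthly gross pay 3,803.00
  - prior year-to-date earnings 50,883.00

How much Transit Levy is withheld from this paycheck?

Transit Levy: cap 52,136.00 − YTD 50,883.00 = 1,253.00 subject; 4.1% × 1,253.00 = 51.37

51.37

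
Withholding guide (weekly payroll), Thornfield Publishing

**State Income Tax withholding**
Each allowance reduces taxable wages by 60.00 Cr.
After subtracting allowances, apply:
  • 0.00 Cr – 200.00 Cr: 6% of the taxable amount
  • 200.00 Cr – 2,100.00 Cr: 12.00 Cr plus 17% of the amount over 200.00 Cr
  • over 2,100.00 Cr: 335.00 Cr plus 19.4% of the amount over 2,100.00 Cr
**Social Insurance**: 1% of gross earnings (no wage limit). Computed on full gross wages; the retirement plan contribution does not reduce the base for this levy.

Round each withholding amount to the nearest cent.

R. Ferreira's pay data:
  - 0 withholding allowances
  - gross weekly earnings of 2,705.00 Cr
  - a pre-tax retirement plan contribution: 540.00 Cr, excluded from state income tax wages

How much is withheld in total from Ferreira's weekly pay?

State Income Tax: taxable = 2,705.00 Cr − 540.00 Cr = 2,165.00 Cr
  335.00 Cr + 19.4% × (2,165.00 Cr − 2,100.00 Cr) = 335.00 Cr + 19.4% × 65.00 Cr = 347.61 Cr
Social Insurance: 1% × 2,705.00 Cr = 27.05 Cr
Total: 347.61 Cr + 27.05 Cr = 374.66 Cr

374.66 Cr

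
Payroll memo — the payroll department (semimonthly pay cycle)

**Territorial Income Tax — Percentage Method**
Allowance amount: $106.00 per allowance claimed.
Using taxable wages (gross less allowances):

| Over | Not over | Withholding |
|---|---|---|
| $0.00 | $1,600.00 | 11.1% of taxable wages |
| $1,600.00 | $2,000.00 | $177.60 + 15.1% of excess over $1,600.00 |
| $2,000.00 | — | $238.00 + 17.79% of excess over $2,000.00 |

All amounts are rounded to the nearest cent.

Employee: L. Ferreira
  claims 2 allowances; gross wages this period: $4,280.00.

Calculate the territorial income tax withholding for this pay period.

Territorial Income Tax: taxable = $4,280.00 − 2×$106.00 = $4,068.00
  $238.00 + 17.79% × ($4,068.00 − $2,000.00) = $238.00 + 17.79% × $2,068.00 = $605.90

$605.90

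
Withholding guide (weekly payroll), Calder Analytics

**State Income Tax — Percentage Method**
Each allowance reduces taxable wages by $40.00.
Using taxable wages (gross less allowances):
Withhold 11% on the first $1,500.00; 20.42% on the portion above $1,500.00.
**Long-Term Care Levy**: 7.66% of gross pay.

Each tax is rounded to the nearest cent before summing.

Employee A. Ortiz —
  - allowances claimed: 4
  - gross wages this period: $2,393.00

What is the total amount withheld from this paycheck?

$497.98

State Income Tax: taxable = $2,393.00 − 4×$40.00 = $2,233.00
  $165.00 + 20.42% × ($2,233.00 − $1,500.00) = $165.00 + 20.42% × $733.00 = $314.68
Long-Term Care Levy: 7.66% × $2,393.00 = $183.30
Total: $314.68 + $183.30 = $497.98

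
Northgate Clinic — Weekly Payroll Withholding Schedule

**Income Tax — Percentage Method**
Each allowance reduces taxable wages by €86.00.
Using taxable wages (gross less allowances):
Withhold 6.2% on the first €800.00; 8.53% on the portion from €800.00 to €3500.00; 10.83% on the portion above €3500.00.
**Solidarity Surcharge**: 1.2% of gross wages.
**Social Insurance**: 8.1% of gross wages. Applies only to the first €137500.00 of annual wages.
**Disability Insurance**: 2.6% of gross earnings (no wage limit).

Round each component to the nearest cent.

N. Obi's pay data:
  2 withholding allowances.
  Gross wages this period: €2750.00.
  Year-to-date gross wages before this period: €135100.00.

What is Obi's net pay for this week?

Income Tax: taxable = €2750.00 − 2×€86.00 = €2578.00
  €49.60 + 8.53% × (€2578.00 − €800.00) = €49.60 + 8.53% × €1778.00 = €201.26
Solidarity Surcharge: 1.2% × €2750.00 = €33.00
Social Insurance: cap €137500.00 − YTD €135100.00 = €2400.00 subject; 8.1% × €2400.00 = €194.40
Disability Insurance: 2.6% × €2750.00 = €71.50
Total withheld: €201.26 + €33.00 + €194.40 + €71.50 = €500.16
Net pay: €2750.00 − €500.16 = €2249.84

€2249.84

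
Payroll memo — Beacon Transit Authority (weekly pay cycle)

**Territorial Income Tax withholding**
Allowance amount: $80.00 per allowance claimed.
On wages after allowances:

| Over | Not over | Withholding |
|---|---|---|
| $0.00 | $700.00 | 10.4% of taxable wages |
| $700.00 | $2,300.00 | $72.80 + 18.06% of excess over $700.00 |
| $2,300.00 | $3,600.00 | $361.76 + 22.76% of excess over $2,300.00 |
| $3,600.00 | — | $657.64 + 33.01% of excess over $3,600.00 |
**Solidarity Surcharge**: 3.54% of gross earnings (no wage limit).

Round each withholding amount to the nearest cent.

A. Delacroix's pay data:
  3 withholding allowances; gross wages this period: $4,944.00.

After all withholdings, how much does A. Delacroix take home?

$3,746.91

Territorial Income Tax: taxable = $4,944.00 − 3×$80.00 = $4,704.00
  $657.64 + 33.01% × ($4,704.00 − $3,600.00) = $657.64 + 33.01% × $1,104.00 = $1,022.07
Solidarity Surcharge: 3.54% × $4,944.00 = $175.02
Total withheld: $1,022.07 + $175.02 = $1,197.09
Net pay: $4,944.00 − $1,197.09 = $3,746.91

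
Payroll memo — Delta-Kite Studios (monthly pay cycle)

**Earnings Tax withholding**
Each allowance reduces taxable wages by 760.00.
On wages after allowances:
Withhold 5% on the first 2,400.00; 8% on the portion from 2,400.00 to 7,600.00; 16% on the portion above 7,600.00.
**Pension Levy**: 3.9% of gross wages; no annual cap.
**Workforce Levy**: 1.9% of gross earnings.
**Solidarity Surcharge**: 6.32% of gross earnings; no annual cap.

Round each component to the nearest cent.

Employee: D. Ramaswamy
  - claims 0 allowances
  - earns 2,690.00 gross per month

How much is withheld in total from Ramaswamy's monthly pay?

Earnings Tax: taxable = 2,690.00
  120.00 + 8% × (2,690.00 − 2,400.00) = 120.00 + 8% × 290.00 = 143.20
Pension Levy: 3.9% × 2,690.00 = 104.91
Workforce Levy: 1.9% × 2,690.00 = 51.11
Solidarity Surcharge: 6.32% × 2,690.00 = 170.01
Total: 143.20 + 104.91 + 51.11 + 170.01 = 469.23

469.23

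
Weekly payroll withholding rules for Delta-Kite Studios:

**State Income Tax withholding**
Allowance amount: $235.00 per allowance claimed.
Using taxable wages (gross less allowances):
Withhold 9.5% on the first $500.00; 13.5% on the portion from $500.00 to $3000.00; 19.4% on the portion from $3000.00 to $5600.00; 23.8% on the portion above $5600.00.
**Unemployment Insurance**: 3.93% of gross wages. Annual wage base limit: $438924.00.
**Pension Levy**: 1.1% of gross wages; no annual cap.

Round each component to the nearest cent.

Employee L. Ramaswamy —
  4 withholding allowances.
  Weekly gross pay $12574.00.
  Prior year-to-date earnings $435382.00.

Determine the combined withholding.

State Income Tax: taxable = $12574.00 − 4×$235.00 = $11634.00
  $889.40 + 23.8% × ($11634.00 − $5600.00) = $889.40 + 23.8% × $6034.00 = $2325.49
Unemployment Insurance: cap $438924.00 − YTD $435382.00 = $3542.00 subject; 3.93% × $3542.00 = $139.20
Pension Levy: 1.1% × $12574.00 = $138.31
Total: $2325.49 + $139.20 + $138.31 = $2603.00

$2603.00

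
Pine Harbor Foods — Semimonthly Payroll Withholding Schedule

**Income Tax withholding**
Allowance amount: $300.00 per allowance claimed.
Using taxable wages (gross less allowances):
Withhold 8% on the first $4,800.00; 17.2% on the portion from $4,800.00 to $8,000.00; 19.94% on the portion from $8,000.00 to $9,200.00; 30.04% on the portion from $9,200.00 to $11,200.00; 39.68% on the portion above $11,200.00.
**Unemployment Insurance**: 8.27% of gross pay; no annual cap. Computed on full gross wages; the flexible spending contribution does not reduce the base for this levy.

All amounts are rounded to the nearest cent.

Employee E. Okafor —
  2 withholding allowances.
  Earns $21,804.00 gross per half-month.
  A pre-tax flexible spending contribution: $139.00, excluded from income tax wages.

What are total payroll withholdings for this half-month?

$7,492.10

Income Tax: taxable = $21,804.00 − $139.00 − 2×$300.00 = $21,065.00
  $1,774.48 + 39.68% × ($21,065.00 − $11,200.00) = $1,774.48 + 39.68% × $9,865.00 = $5,688.91
Unemployment Insurance: 8.27% × $21,804.00 = $1,803.19
Total: $5,688.91 + $1,803.19 = $7,492.10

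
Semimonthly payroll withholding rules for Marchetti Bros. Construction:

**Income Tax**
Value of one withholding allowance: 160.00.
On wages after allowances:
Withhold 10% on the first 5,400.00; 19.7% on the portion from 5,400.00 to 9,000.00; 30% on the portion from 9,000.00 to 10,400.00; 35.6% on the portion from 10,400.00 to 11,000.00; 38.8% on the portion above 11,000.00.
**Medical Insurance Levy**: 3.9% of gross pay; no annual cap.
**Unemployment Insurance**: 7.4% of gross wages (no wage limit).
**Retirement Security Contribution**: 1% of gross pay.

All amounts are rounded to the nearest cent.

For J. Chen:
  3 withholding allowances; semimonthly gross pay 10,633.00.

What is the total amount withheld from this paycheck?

2,902.96

Income Tax: taxable = 10,633.00 − 3×160.00 = 10,153.00
  1,249.20 + 30% × (10,153.00 − 9,000.00) = 1,249.20 + 30% × 1,153.00 = 1,595.10
Medical Insurance Levy: 3.9% × 10,633.00 = 414.69
Unemployment Insurance: 7.4% × 10,633.00 = 786.84
Retirement Security Contribution: 1% × 10,633.00 = 106.33
Total: 1,595.10 + 414.69 + 786.84 + 106.33 = 2,902.96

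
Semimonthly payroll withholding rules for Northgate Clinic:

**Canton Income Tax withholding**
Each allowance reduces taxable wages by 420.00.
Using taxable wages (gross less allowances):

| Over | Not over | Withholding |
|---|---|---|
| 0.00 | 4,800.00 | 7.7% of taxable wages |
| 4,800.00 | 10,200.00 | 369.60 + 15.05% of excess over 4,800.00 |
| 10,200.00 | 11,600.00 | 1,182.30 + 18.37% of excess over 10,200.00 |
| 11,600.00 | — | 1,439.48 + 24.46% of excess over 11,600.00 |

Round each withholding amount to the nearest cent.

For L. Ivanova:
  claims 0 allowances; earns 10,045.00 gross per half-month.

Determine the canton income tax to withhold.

1,158.97

Canton Income Tax: taxable = 10,045.00
  369.60 + 15.05% × (10,045.00 − 4,800.00) = 369.60 + 15.05% × 5,245.00 = 1,158.97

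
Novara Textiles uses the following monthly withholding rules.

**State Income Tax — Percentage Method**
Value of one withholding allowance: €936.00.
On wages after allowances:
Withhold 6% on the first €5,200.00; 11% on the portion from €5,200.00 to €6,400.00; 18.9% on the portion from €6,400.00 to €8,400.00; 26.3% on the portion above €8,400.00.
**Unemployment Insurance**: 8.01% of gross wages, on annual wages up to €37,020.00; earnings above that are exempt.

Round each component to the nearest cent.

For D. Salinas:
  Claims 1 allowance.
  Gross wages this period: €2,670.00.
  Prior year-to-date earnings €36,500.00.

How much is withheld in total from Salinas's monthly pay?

State Income Tax: taxable = €2,670.00 − 1×€936.00 = €1,734.00
  6% × €1,734.00 = €104.04
Unemployment Insurance: cap €37,020.00 − YTD €36,500.00 = €520.00 subject; 8.01% × €520.00 = €41.65
Total: €104.04 + €41.65 = €145.69

€145.69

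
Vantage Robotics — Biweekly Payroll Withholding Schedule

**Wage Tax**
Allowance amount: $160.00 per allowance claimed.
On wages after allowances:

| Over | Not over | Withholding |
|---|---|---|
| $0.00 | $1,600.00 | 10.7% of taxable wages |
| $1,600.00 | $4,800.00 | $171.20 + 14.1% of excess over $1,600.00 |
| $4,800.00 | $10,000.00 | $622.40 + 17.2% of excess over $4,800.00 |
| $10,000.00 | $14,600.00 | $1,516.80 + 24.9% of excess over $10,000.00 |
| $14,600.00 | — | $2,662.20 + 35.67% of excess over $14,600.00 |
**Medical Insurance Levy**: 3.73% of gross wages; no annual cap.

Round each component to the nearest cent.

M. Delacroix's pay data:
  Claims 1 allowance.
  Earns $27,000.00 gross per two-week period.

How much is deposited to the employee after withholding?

$18,964.69

Wage Tax: taxable = $27,000.00 − 1×$160.00 = $26,840.00
  $2,662.20 + 35.67% × ($26,840.00 − $14,600.00) = $2,662.20 + 35.67% × $12,240.00 = $7,028.21
Medical Insurance Levy: 3.73% × $27,000.00 = $1,007.10
Total withheld: $7,028.21 + $1,007.10 = $8,035.31
Net pay: $27,000.00 − $8,035.31 = $18,964.69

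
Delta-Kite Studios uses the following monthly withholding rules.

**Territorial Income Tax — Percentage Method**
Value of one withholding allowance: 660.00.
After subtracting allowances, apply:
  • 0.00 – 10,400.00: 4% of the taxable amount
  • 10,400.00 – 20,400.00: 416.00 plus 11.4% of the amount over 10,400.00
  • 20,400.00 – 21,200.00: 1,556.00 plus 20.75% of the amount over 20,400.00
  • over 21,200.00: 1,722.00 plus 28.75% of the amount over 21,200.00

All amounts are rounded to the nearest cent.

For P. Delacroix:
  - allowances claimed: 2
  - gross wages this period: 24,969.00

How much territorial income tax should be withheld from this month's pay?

2,426.09

Territorial Income Tax: taxable = 24,969.00 − 2×660.00 = 23,649.00
  1,722.00 + 28.75% × (23,649.00 − 21,200.00) = 1,722.00 + 28.75% × 2,449.00 = 2,426.09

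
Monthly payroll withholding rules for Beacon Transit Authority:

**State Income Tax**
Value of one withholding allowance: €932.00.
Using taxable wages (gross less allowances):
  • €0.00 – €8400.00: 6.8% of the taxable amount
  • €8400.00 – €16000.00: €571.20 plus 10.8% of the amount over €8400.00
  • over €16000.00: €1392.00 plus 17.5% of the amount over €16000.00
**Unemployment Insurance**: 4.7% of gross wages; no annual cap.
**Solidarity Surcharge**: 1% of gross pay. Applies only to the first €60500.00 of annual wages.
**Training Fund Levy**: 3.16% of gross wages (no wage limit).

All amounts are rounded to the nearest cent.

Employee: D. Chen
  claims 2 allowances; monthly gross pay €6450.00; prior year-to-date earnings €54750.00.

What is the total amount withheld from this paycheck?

€876.32

State Income Tax: taxable = €6450.00 − 2×€932.00 = €4586.00
  6.8% × €4586.00 = €311.85
Unemployment Insurance: 4.7% × €6450.00 = €303.15
Solidarity Surcharge: cap €60500.00 − YTD €54750.00 = €5750.00 subject; 1% × €5750.00 = €57.50
Training Fund Levy: 3.16% × €6450.00 = €203.82
Total: €311.85 + €303.15 + €57.50 + €203.82 = €876.32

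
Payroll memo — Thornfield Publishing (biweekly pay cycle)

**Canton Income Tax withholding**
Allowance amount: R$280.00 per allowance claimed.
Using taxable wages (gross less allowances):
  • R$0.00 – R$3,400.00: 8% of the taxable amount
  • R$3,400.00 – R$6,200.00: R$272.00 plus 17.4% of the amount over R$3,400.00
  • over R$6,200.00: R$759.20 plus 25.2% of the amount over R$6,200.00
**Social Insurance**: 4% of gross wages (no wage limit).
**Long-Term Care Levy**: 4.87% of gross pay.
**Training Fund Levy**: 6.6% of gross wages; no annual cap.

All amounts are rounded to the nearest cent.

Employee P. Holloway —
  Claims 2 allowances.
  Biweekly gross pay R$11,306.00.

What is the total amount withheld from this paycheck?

R$3,653.83

Canton Income Tax: taxable = R$11,306.00 − 2×R$280.00 = R$10,746.00
  R$759.20 + 25.2% × (R$10,746.00 − R$6,200.00) = R$759.20 + 25.2% × R$4,546.00 = R$1,904.79
Social Insurance: 4% × R$11,306.00 = R$452.24
Long-Term Care Levy: 4.87% × R$11,306.00 = R$550.60
Training Fund Levy: 6.6% × R$11,306.00 = R$746.20
Total: R$1,904.79 + R$452.24 + R$550.60 + R$746.20 = R$3,653.83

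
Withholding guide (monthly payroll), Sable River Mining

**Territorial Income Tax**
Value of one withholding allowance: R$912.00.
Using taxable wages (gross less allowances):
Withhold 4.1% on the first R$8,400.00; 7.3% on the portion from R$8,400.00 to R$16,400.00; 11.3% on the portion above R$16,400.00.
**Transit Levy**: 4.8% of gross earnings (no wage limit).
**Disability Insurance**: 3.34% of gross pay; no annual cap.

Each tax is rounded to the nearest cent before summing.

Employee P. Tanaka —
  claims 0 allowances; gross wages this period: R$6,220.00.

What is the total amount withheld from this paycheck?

R$761.33

Territorial Income Tax: taxable = R$6,220.00
  4.1% × R$6,220.00 = R$255.02
Transit Levy: 4.8% × R$6,220.00 = R$298.56
Disability Insurance: 3.34% × R$6,220.00 = R$207.75
Total: R$255.02 + R$298.56 + R$207.75 = R$761.33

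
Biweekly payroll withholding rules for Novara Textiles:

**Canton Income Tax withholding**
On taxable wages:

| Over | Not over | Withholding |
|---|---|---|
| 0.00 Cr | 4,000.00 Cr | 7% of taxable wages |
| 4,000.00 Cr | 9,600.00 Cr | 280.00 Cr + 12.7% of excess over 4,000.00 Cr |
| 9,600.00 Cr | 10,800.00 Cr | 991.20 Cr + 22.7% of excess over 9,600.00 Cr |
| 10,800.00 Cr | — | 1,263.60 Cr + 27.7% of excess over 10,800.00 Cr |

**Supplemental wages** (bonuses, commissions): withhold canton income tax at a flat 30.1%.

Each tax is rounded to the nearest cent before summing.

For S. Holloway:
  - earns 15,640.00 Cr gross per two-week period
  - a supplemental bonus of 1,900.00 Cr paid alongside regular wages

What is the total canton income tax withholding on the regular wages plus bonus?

3,176.18 Cr

Canton Income Tax: taxable = 15,640.00 Cr
  1,263.60 Cr + 27.7% × (15,640.00 Cr − 10,800.00 Cr) = 1,263.60 Cr + 27.7% × 4,840.00 Cr = 2,604.28 Cr
Supplemental (30.1% flat on bonus): 30.1% × 1,900.00 Cr = 571.90 Cr
Total canton income tax: 2,604.28 Cr + 571.90 Cr = 3,176.18 Cr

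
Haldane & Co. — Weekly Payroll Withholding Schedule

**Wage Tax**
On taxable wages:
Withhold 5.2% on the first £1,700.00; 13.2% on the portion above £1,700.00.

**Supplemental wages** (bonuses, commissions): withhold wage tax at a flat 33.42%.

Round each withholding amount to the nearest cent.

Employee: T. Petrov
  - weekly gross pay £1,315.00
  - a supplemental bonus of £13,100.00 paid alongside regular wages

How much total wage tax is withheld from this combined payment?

Wage Tax: taxable = £1,315.00
  5.2% × £1,315.00 = £68.38
Supplemental (33.42% flat on bonus): 33.42% × £13,100.00 = £4,378.02
Total wage tax: £68.38 + £4,378.02 = £4,446.40

£4,446.40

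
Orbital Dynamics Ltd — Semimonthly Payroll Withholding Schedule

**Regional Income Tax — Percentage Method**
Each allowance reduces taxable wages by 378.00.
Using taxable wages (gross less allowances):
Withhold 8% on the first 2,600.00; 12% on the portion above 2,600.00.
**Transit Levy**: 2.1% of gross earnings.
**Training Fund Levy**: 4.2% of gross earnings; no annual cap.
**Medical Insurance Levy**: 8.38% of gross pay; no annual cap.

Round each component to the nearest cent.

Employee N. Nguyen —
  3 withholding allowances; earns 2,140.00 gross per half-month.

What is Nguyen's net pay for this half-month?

Regional Income Tax: taxable = 2,140.00 − 3×378.00 = 1,006.00
  8% × 1,006.00 = 80.48
Transit Levy: 2.1% × 2,140.00 = 44.94
Training Fund Levy: 4.2% × 2,140.00 = 89.88
Medical Insurance Levy: 8.38% × 2,140.00 = 179.33
Total withheld: 80.48 + 44.94 + 89.88 + 179.33 = 394.63
Net pay: 2,140.00 − 394.63 = 1,745.37

1,745.37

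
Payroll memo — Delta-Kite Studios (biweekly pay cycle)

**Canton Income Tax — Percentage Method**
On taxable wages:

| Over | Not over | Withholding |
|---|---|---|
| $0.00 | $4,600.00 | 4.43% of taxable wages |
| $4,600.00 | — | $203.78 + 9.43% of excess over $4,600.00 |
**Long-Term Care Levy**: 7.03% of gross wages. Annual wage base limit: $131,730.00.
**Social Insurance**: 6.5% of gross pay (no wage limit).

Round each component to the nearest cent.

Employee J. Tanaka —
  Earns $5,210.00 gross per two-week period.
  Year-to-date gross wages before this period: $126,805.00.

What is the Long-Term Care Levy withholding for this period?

$346.23

Long-Term Care Levy: cap $131,730.00 − YTD $126,805.00 = $4,925.00 subject; 7.03% × $4,925.00 = $346.23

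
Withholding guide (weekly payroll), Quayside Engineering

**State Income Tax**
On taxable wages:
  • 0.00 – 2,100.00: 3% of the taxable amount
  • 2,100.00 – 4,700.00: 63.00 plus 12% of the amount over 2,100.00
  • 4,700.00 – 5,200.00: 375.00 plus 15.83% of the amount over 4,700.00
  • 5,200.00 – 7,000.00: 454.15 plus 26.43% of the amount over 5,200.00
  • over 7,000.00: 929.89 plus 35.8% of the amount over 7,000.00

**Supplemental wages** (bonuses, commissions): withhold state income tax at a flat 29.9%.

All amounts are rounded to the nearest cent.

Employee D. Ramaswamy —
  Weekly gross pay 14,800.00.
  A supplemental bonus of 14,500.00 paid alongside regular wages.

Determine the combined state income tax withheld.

State Income Tax: taxable = 14,800.00
  929.89 + 35.8% × (14,800.00 − 7,000.00) = 929.89 + 35.8% × 7,800.00 = 3,722.29
Supplemental (29.9% flat on bonus): 29.9% × 14,500.00 = 4,335.50
Total state income tax: 3,722.29 + 4,335.50 = 8,057.79

8,057.79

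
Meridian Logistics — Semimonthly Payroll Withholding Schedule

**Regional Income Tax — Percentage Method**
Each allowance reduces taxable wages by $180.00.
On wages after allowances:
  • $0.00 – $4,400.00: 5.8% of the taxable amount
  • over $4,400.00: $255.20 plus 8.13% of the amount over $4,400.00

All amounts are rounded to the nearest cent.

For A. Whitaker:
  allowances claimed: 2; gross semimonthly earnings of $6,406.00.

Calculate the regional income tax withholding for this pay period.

$389.02

Regional Income Tax: taxable = $6,406.00 − 2×$180.00 = $6,046.00
  $255.20 + 8.13% × ($6,046.00 − $4,400.00) = $255.20 + 8.13% × $1,646.00 = $389.02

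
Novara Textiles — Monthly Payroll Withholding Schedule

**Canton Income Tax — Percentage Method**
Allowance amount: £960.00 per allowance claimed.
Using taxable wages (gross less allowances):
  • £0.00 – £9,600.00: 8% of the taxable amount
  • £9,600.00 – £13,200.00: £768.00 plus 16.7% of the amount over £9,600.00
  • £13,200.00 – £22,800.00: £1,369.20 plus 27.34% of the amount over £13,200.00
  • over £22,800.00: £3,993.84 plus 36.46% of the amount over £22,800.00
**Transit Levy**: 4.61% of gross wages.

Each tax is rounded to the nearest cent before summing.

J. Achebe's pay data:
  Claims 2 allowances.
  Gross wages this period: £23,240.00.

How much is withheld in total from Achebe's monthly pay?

£4,660.57

Canton Income Tax: taxable = £23,240.00 − 2×£960.00 = £21,320.00
  £1,369.20 + 27.34% × (£21,320.00 − £13,200.00) = £1,369.20 + 27.34% × £8,120.00 = £3,589.21
Transit Levy: 4.61% × £23,240.00 = £1,071.36
Total: £3,589.21 + £1,071.36 = £4,660.57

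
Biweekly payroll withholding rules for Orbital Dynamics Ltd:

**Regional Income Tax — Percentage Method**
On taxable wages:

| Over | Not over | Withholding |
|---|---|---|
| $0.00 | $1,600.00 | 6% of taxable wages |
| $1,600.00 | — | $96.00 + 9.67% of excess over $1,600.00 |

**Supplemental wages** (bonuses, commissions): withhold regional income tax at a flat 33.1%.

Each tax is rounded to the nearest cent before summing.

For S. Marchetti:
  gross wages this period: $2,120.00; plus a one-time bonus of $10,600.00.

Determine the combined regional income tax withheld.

Regional Income Tax: taxable = $2,120.00
  $96.00 + 9.67% × ($2,120.00 − $1,600.00) = $96.00 + 9.67% × $520.00 = $146.28
Supplemental (33.1% flat on bonus): 33.1% × $10,600.00 = $3,508.60
Total regional income tax: $146.28 + $3,508.60 = $3,654.88

$3,654.88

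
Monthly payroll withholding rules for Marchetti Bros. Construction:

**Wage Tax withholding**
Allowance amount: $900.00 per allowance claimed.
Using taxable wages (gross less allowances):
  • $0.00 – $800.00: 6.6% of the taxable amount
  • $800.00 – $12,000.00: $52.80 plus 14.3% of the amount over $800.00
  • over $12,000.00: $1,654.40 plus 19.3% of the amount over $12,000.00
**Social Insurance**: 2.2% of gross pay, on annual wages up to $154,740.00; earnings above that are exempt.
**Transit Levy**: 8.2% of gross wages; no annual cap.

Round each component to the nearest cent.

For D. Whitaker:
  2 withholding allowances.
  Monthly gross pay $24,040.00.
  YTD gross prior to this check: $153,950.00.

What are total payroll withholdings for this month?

Wage Tax: taxable = $24,040.00 − 2×$900.00 = $22,240.00
  $1,654.40 + 19.3% × ($22,240.00 − $12,000.00) = $1,654.40 + 19.3% × $10,240.00 = $3,630.72
Social Insurance: cap $154,740.00 − YTD $153,950.00 = $790.00 subject; 2.2% × $790.00 = $17.38
Transit Levy: 8.2% × $24,040.00 = $1,971.28
Total: $3,630.72 + $17.38 + $1,971.28 = $5,619.38

$5,619.38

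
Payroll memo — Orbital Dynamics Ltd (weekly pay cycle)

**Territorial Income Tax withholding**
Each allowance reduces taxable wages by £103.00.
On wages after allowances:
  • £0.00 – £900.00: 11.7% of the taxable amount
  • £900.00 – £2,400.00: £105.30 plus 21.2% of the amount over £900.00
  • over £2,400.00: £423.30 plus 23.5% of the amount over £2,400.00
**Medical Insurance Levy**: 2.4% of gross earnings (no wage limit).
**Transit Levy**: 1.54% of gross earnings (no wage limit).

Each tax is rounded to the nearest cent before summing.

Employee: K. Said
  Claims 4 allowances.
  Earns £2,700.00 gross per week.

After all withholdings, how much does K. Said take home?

£2,194.06

Territorial Income Tax: taxable = £2,700.00 − 4×£103.00 = £2,288.00
  £105.30 + 21.2% × (£2,288.00 − £900.00) = £105.30 + 21.2% × £1,388.00 = £399.56
Medical Insurance Levy: 2.4% × £2,700.00 = £64.80
Transit Levy: 1.54% × £2,700.00 = £41.58
Total withheld: £399.56 + £64.80 + £41.58 = £505.94
Net pay: £2,700.00 − £505.94 = £2,194.06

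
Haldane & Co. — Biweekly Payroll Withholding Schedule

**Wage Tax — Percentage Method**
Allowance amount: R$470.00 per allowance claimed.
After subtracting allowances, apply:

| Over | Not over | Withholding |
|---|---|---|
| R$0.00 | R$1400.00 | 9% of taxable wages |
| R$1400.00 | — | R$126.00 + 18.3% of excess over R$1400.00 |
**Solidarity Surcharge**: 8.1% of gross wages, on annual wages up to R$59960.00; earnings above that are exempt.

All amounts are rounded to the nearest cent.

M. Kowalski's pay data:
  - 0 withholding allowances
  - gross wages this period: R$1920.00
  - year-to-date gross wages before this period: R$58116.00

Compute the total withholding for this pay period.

Wage Tax: taxable = R$1920.00
  R$126.00 + 18.3% × (R$1920.00 − R$1400.00) = R$126.00 + 18.3% × R$520.00 = R$221.16
Solidarity Surcharge: cap R$59960.00 − YTD R$58116.00 = R$1844.00 subject; 8.1% × R$1844.00 = R$149.36
Total: R$221.16 + R$149.36 = R$370.52

R$370.52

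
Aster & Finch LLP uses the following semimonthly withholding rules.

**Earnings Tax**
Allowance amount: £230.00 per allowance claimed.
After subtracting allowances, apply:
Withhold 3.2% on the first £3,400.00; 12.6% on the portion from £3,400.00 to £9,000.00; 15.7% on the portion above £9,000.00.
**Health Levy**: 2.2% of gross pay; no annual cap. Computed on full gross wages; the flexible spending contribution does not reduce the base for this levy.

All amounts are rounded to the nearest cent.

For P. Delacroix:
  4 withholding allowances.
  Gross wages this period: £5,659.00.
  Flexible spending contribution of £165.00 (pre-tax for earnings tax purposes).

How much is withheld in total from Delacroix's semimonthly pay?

Earnings Tax: taxable = £5,659.00 − £165.00 − 4×£230.00 = £4,574.00
  £108.80 + 12.6% × (£4,574.00 − £3,400.00) = £108.80 + 12.6% × £1,174.00 = £256.72
Health Levy: 2.2% × £5,659.00 = £124.50
Total: £256.72 + £124.50 = £381.22

£381.22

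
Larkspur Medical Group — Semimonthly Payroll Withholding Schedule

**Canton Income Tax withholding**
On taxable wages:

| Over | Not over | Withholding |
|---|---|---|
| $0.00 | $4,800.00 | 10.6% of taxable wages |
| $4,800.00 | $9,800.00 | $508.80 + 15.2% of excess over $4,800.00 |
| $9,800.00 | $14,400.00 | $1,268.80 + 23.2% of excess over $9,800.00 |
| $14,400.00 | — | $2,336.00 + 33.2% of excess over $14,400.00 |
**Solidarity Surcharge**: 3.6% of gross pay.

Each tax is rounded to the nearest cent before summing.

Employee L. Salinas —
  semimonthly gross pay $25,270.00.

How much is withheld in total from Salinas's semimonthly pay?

$6,854.56

Canton Income Tax: taxable = $25,270.00
  $2,336.00 + 33.2% × ($25,270.00 − $14,400.00) = $2,336.00 + 33.2% × $10,870.00 = $5,944.84
Solidarity Surcharge: 3.6% × $25,270.00 = $909.72
Total: $5,944.84 + $909.72 = $6,854.56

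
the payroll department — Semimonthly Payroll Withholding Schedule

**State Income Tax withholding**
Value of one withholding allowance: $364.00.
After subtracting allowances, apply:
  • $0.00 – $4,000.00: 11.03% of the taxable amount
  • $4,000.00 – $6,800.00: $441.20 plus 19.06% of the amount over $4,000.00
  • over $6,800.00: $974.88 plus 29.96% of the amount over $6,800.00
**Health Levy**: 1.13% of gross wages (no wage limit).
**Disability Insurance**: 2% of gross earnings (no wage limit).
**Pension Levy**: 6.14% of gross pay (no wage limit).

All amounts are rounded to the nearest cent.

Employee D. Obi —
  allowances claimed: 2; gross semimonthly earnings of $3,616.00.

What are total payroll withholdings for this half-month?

$653.75

State Income Tax: taxable = $3,616.00 − 2×$364.00 = $2,888.00
  11.03% × $2,888.00 = $318.55
Health Levy: 1.13% × $3,616.00 = $40.86
Disability Insurance: 2% × $3,616.00 = $72.32
Pension Levy: 6.14% × $3,616.00 = $222.02
Total: $318.55 + $40.86 + $72.32 + $222.02 = $653.75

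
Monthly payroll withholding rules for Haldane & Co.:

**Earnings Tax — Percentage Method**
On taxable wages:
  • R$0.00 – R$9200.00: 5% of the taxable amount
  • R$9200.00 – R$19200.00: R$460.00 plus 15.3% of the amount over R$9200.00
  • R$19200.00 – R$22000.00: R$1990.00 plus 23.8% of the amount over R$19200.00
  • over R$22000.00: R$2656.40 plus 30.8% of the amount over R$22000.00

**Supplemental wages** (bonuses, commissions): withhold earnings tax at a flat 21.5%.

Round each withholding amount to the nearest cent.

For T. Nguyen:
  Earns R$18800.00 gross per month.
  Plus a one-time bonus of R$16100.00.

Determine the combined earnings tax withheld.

R$5390.30

Earnings Tax: taxable = R$18800.00
  R$460.00 + 15.3% × (R$18800.00 − R$9200.00) = R$460.00 + 15.3% × R$9600.00 = R$1928.80
Supplemental (21.5% flat on bonus): 21.5% × R$16100.00 = R$3461.50
Total earnings tax: R$1928.80 + R$3461.50 = R$5390.30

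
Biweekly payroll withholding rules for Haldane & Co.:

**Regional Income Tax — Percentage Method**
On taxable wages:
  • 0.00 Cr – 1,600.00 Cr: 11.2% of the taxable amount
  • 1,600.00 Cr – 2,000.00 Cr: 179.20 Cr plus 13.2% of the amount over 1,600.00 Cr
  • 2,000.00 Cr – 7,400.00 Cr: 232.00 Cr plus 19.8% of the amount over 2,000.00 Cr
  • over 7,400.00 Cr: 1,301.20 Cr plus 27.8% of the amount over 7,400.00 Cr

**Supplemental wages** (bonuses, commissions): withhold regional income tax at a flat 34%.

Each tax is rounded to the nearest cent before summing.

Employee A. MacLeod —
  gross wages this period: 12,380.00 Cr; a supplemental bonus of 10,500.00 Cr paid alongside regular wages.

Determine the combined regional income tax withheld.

6,255.64 Cr

Regional Income Tax: taxable = 12,380.00 Cr
  1,301.20 Cr + 27.8% × (12,380.00 Cr − 7,400.00 Cr) = 1,301.20 Cr + 27.8% × 4,980.00 Cr = 2,685.64 Cr
Supplemental (34% flat on bonus): 34% × 10,500.00 Cr = 3,570.00 Cr
Total regional income tax: 2,685.64 Cr + 3,570.00 Cr = 6,255.64 Cr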